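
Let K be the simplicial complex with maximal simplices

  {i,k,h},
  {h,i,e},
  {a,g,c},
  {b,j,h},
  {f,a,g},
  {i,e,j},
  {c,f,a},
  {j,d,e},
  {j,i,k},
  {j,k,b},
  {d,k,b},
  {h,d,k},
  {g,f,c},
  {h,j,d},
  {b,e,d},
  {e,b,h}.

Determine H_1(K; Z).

We work with the vertex ordering a < b < c < d < e < f < g < h < i < j < k. The simplices of K, each written with vertices in increasing order, are:

  0-simplices (11): a, b, c, d, e, f, g, h, i, j, k
  1-simplices (24): ac, af, ag, bd, be, bh, bj, bk, cf, cg, de, dh, dj, dk, eh, ei, ej, fg, hi, hj, hk, ij, ik, jk
  2-simplices (16): acf, acg, afg, bde, bdk, beh, bhj, bjk, cfg, dej, dhj, dhk, ehi, eij, hik, ijk

Hence C_0 ≅ Z^11, C_1 ≅ Z^24, C_2 ≅ Z^16.

∂_1: C_1 → C_0 maps an edge to its endpoints' difference, ∂[p,q] = q − p. For instance
  ∂jk = k − j.
This gives a 11×24 integer matrix of rank 9; reducing to Smith normal form yields diagonal entries (1,1,1,1,1,1,1,1,1).

Boundary ∂_2: C_2 → C_1 sends each 2-simplex [p,q,r] to [q,r] − [p,r] + [p,q]. For instance
  ∂afg = fg − ag + af,
  ∂dhj = hj − dj + dh.
The resulting 24×16 matrix has rank 15, and its Smith normal form has invariant factors (1,1,1,1,1,1,1,1,1,1,1,1,1,1,2).

Computing H_k = (kernel of ∂_k) / (image of ∂_{k+1}):

  H_1: rank ker ∂_1 − rank ∂_2 = (24 − 9) − 15 = 0, and ∂_2 has invariant factor 2 > 1, so H_1 = Z/2Z.

(K is a triangulation of the disjoint union of the real projective plane RP^2 and the 2-sphere S^2.)

H_1 ≅ Z/2Z.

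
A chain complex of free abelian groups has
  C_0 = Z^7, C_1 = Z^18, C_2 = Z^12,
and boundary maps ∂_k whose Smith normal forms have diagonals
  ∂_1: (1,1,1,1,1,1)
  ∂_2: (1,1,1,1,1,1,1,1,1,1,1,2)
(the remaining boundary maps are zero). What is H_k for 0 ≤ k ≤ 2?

H_0 = Z,  H_1 = Z_2,  H_2 = 0.

H_0: b_0 = 7 − 0 − 6 = 1; torsion from ∂_1 factors > 1: none. So H_0 = Z.
H_1: b_1 = 18 − 6 − 12 = 0; torsion from ∂_2 factors > 1: [2]. So H_1 = Z_2.
H_2: b_2 = 12 − 12 − 0 = 0; torsion from ∂_3 factors > 1: none. So H_2 = 0.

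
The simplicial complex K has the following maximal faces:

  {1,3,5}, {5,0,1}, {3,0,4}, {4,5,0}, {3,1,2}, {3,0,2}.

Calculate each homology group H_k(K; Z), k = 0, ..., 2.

Fix the vertex order 0 < 1 < 2 < 3 < 4 < 5 and write every simplex with vertices in increasing order. Then dim K = 2 and the simplices of K are:

  0-simplices (6): [0], [1], [2], [3], [4], [5]
  1-simplices (12): [0,1], [0,2], [0,3], [0,4], [0,5], [1,2], [1,3], [1,5], [2,3], [3,4], [3,5], [4,5]
  2-simplices (6): [0,1,5], [0,2,3], [0,3,4], [0,4,5], [1,2,3], [1,3,5]

so the chain groups are C_0 ≅ Z^6, C_1 ≅ Z^12, C_2 ≅ Z^6.

Boundary ∂_1: C_1 → C_0 sends each edge [p,q] (with p < q) to q − p.
As a 6×12 matrix over Z this has rank 5, with invariant factors (1,1,1,1,1).

Boundary ∂_2: C_2 → C_1 sends each 2-simplex [p,q,r] to [q,r] − [p,r] + [p,q]. For instance
  ∂[1,3,5] = [3,5] − [1,5] + [1,3],
  ∂[0,4,5] = [4,5] − [0,5] + [0,4].
This gives a 12×6 integer matrix of rank 6; reducing to Smith normal form yields diagonal entries (1,1,1,1,1,1).

From H_k ≅ ker(∂_k) / im(∂_{k+1}) we obtain:

  H_0: rank C_0 − rank ∂_1 = 6 − 5 = 1, and the invariant factors of ∂_1 are all 1, so H_0 ≅ Z.
  H_1: rank ker ∂_1 − rank ∂_2 = (12 − 5) − 6 = 1, and the invariant factors of ∂_2 are all 1, so H_1 ≅ Z.
  H_2: rank ker ∂_2 − rank ∂_3 = (6 − 6) − 0 = 0, and there is no ∂_3, so H_2 ≅ 0.

H_0 ≅ Z,  H_1 ≅ Z,  H_2 = 0.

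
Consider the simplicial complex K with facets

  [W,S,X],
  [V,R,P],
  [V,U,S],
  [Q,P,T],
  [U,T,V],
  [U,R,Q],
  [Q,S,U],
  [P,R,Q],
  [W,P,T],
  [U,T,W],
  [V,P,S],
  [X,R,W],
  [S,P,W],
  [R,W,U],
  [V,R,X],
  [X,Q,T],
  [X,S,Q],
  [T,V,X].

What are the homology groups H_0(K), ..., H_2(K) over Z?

H_0 = Z,  H_1 = Z^2,  H_2 = Z.

We work with the vertex ordering P < Q < R < S < T < U < V < W < X. The simplices of K, each written with vertices in increasing order, are:

  0-simplices (9): P, Q, R, S, T, U, V, W, X
  1-simplices (27): PQ, PR, PS, PT, PV, PW, QR, QS, QT, QU, QX, RU, RV, RW, RX, SU, SV, SW, SX, TU, TV, TW, TX, UV, UW, VX, WX
  2-simplices (18): PQR, PQT, PRV, PSV, PSW, PTW, QRU, QSU, QSX, QTX, RUW, RVX, RWX, SUV, SWX, TUV, TUW, TVX

Hence C_0 ≅ Z^9, C_1 ≅ Z^27, C_2 ≅ Z^18.

Boundary ∂_1: C_1 → C_0 sends each edge [p,q] (with p < q) to q − p.
As a 9×27 matrix over Z this has rank 8, with invariant factors (1,1,1,1,1,1,1,1).

Boundary ∂_2: C_2 → C_1 sends each 2-simplex [p,q,r] to [q,r] − [p,r] + [p,q]. For instance
  ∂QSX = SX − QX + QS,
  ∂QRU = RU − QU + QR.
This gives a 27×18 integer matrix of rank 17; reducing to Smith normal form yields diagonal entries (1,1,1,1,1,1,1,1,1,1,1,1,1,1,1,1,1).

Reading off H_k = ker ∂_k / im ∂_{k+1}:

  H_0: rank C_0 − rank ∂_1 = 9 − 8 = 1, and the invariant factors of ∂_1 are all 1, so H_0 ≅ Z.
  H_1: rank ker ∂_1 − rank ∂_2 = (27 − 8) − 17 = 2, and the invariant factors of ∂_2 are all 1, so H_1 ≅ Z^2.
  H_2: rank ker ∂_2 − rank ∂_3 = (18 − 17) − 0 = 1, and there is no ∂_3, so H_2 ≅ Z.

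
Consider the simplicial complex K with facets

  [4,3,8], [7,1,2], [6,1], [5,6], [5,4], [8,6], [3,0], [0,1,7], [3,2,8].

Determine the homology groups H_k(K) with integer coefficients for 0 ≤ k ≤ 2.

H_0 ≅ Z,  H_1 ≅ Z^3,  H_2 = 0.

We work with the vertex ordering 0 < 1 < 2 < 3 < 4 < 5 < 6 < 7 < 8. The simplices of K, each written with vertices in increasing order, are:

  0-simplices (9): [0], [1], [2], [3], [4], [5], [6], [7], [8]
  1-simplices (15): [0,1], [0,3], [0,7], [1,2], [1,6], [1,7], [2,3], [2,7], [2,8], [3,4], [3,8], [4,5], [4,8], [5,6], [6,8]
  2-simplices (4): [0,1,7], [1,2,7], [2,3,8], [3,4,8]

giving chain groups C_0 ≅ Z^9, C_1 ≅ Z^15, C_2 ≅ Z^4.

∂_1: C_1 → C_0 sends each edge [p,q] (with p < q) to q − p. For instance
  ∂[1,2] = [2] − [1].
This gives a 9×15 integer matrix of rank 8; reducing to Smith normal form yields diagonal entries (1,1,1,1,1,1,1,1).

The boundary map ∂_2: C_2 → C_1 maps a triangle to the signed sum of its edges. For instance
  ∂[2,3,8] = [3,8] − [2,8] + [2,3],
  ∂[3,4,8] = [4,8] − [3,8] + [3,4].
As a 15×4 matrix over Z this has rank 4, with invariant factors (1,1,1,1).

Now H_k = ker ∂_k / im ∂_{k+1}, so:

  H_0: rank C_0 − rank ∂_1 = 9 − 8 = 1, and the invariant factors of ∂_1 are all 1, so H_0 = Z.
  H_1: rank ker ∂_1 − rank ∂_2 = (15 − 8) − 4 = 3, and the invariant factors of ∂_2 are all 1, so H_1 = Z^3.
  H_2: rank ker ∂_2 − rank ∂_3 = (4 − 4) − 0 = 0, and there is no ∂_3, so H_2 = 0.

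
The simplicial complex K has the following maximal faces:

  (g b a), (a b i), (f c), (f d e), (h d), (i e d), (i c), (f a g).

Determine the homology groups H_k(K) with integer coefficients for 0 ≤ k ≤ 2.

H_0 = Z,  H_1 = Z^2,  H_2 = 0.

We work with the vertex ordering a < b < c < d < e < f < g < h < i. The simplices of K, each written with vertices in increasing order, are:

  0-simplices (9): a, b, c, d, e, f, g, h, i
  1-simplices (15): ab, af, ag, ai, bg, bi, cf, ci, de, df, dh, di, ef, ei, fg
  2-simplices (5): abg, abi, afg, def, dei

Hence C_0 ≅ Z^9, C_1 ≅ Z^15, C_2 ≅ Z^5.

Boundary ∂_1: C_1 → C_0 sends each edge [p,q] (with p < q) to q − p.
As a 9×15 matrix over Z this has rank 8, with invariant factors (1,1,1,1,1,1,1,1).

∂_2: C_2 → C_1 sends each 2-simplex [p,q,r] to [q,r] − [p,r] + [p,q]. For instance
  ∂def = ef − df + de,
  ∂abg = bg − ag + ab.
As a 15×5 matrix over Z this has rank 5, with invariant factors (1,1,1,1,1).

Now H_k = ker ∂_k / im ∂_{k+1}, so:

  H_0: rank C_0 − rank ∂_1 = 9 − 8 = 1, and the invariant factors of ∂_1 are all 1, so H_0 = Z.
  H_1: rank ker ∂_1 − rank ∂_2 = (15 − 8) − 5 = 2, and the invariant factors of ∂_2 are all 1, so H_1 = Z^2.
  H_2: rank ker ∂_2 − rank ∂_3 = (5 − 5) − 0 = 0, and there is no ∂_3, so H_2 = 0.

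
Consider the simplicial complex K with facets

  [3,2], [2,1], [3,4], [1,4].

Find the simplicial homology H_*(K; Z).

H_0 ≅ Z,  H_1 ≅ Z.

Take the total order 1 < 2 < 3 < 4 on the vertex set. Then K (dimension 1) consists of the simplices:

  0-simplices (4): [1], [2], [3], [4]
  1-simplices (4): [1,2], [1,4], [2,3], [3,4]

giving chain groups C_0 ≅ Z^4, C_1 ≅ Z^4.

The boundary map ∂_1: C_1 → C_0 is given by ∂[p,q] = [q] − [p].
As a 4×4 matrix over Z this has rank 3, with invariant factors (1,1,1).

Computing H_k = (kernel of ∂_k) / (image of ∂_{k+1}):

  H_0: rank C_0 − rank ∂_1 = 4 − 3 = 1, and the invariant factors of ∂_1 are all 1, so H_0 = Z.
  H_1: rank ker ∂_1 − rank ∂_2 = (4 − 3) − 0 = 1, and there is no ∂_2, so H_1 = Z.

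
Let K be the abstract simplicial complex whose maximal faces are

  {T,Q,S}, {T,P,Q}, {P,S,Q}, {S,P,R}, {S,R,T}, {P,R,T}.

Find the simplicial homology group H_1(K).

H_1 = 0.

Order the vertices as P < Q < R < S < T. Listing each simplex with vertices in this order, K has dimension 2 with simplices:

  0-simplices (5): P, Q, R, S, T
  1-simplices (9): PQ, PR, PS, PT, QS, QT, RS, RT, ST
  2-simplices (6): PQS, PQT, PRS, PRT, QST, RST

Hence C_0 ≅ Z^5, C_1 ≅ Z^9, C_2 ≅ Z^6.

Boundary ∂_1: C_1 → C_0 maps an edge to its endpoints' difference, ∂[p,q] = q − p.
The resulting 5×9 matrix has rank 4, and its Smith normal form has invariant factors (1,1,1,1).

∂_2: C_2 → C_1 sends each 2-simplex [p,q,r] to [q,r] − [p,r] + [p,q]. For instance
  ∂QST = ST − QT + QS,
  ∂RST = ST − RT + RS.
The 9×6 boundary matrix has rank 5 and Smith normal form diag(1,1,1,1,1).

Now H_k = ker ∂_k / im ∂_{k+1}, so:

  H_1: rank ker ∂_1 − rank ∂_2 = (9 − 4) − 5 = 0, and the invariant factors of ∂_2 are all 1, so H_1 ≅ 0.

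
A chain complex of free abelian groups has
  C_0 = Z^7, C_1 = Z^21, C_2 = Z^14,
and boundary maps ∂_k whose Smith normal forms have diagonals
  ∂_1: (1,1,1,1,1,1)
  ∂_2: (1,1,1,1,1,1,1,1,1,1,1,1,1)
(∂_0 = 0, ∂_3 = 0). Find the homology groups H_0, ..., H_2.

H_0: b_0 = 7 − 0 − 6 = 1; torsion from ∂_1 factors > 1: none. So H_0 ≅ Z.
H_1: b_1 = 21 − 6 − 13 = 2; torsion from ∂_2 factors > 1: none. So H_1 ≅ Z^2.
H_2: b_2 = 14 − 13 − 0 = 1; torsion from ∂_3 factors > 1: none. So H_2 ≅ Z.

H_0 ≅ Z,  H_1 ≅ Z^2,  H_2 ≅ Z.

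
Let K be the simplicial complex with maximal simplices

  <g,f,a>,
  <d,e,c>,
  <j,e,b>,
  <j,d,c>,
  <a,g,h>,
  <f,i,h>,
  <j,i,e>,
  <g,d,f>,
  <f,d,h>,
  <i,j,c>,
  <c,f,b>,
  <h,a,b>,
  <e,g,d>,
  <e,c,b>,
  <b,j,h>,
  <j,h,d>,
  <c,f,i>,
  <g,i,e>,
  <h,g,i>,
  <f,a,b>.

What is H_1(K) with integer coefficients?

Order the vertices as a < b < c < d < e < f < g < h < i < j. Listing each simplex with vertices in this order, K has dimension 2 with simplices:

  0-simplices (10): a, b, c, d, e, f, g, h, i, j
  1-simplices (30): ab, af, ag, ah, bc, be, bf, bh, bj, cd, ce, cf, ci, cj, de, df, dg, dh, dj, eg, ei, ej, fg, fh, fi, gh, gi, hi, hj, ij
  2-simplices (20): abf, abh, afg, agh, bce, bcf, bej, bhj, cde, cdj, cfi, cij, deg, dfg, dfh, dhj, egi, eij, fhi, ghi

so the chain groups are C_0 ≅ Z^10, C_1 ≅ Z^30, C_2 ≅ Z^20.

Boundary ∂_1: C_1 → C_0 maps an edge to its endpoints' difference, ∂[p,q] = q − p. For instance
  ∂dh = h − d.
The resulting 10×30 matrix has rank 9, and its Smith normal form has invariant factors (1,1,1,1,1,1,1,1,1).

The boundary map ∂_2: C_2 → C_1 sends each 2-simplex [p,q,r] to [q,r] − [p,r] + [p,q]. For instance
  ∂bej = ej − bj + be,
  ∂agh = gh − ah + ag.
As a 30×20 matrix over Z this has rank 20, with invariant factors (1,1,1,1,1,1,1,1,1,1,1,1,1,1,1,1,1,1,1,2).

From H_k ≅ ker(∂_k) / im(∂_{k+1}) we obtain:

  H_1: rank ker ∂_1 − rank ∂_2 = (30 − 9) − 20 = 1, and ∂_2 has invariant factor 2 > 1, so H_1 = Z ⊕ Z/2.

H_1 ≅ Z ⊕ Z/2.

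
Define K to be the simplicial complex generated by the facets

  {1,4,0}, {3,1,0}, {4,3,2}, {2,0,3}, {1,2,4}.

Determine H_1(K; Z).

H_1 = Z.

K has 5 vertices, 10 edges, 5 triangles.
rank ∂_1 = 4, rank ∂_2 = 5 ⇒ b_1 = 10 − 4 − 5 = 1; all invariant factors of ∂_2 are 1 so no torsion. So H_1 = Z.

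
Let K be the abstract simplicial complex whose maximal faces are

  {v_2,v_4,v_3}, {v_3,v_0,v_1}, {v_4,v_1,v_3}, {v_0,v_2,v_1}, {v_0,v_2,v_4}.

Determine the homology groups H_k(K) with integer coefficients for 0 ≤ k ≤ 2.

H_0 ≅ Z,  H_1 ≅ Z,  H_2 = 0.

Fix the vertex order v_0 < v_1 < v_2 < v_3 < v_4 and write every simplex with vertices in increasing order. Then dim K = 2 and the simplices of K are:

  0-simplices (5): [v_0], [v_1], [v_2], [v_3], [v_4]
  1-simplices (10): [v_0,v_1], [v_0,v_2], [v_0,v_3], [v_0,v_4], [v_1,v_2], [v_1,v_3], [v_1,v_4], [v_2,v_3], [v_2,v_4], [v_3,v_4]
  2-simplices (5): [v_0,v_1,v_2], [v_0,v_1,v_3], [v_0,v_2,v_4], [v_1,v_3,v_4], [v_2,v_3,v_4]

giving chain groups C_0 ≅ Z^5, C_1 ≅ Z^10, C_2 ≅ Z^5.

The boundary map ∂_1: C_1 → C_0 maps an edge to its endpoints' difference, ∂[p,q] = q − p.
The 5×10 boundary matrix has rank 4 and Smith normal form diag(1,1,1,1).

∂_2: C_2 → C_1 acts by ∂[p,q,r] = [q,r] − [p,r] + [p,q]. For instance
  ∂[v_0,v_1,v_2] = [v_1,v_2] − [v_0,v_2] + [v_0,v_1],
  ∂[v_0,v_1,v_3] = [v_1,v_3] − [v_0,v_3] + [v_0,v_1].
As a 10×5 matrix over Z this has rank 5, with invariant factors (1,1,1,1,1).

Now H_k = ker ∂_k / im ∂_{k+1}, so:

  H_0: rank C_0 − rank ∂_1 = 5 − 4 = 1, and the invariant factors of ∂_1 are all 1, so H_0 ≅ Z.
  H_1: rank ker ∂_1 − rank ∂_2 = (10 − 4) − 5 = 1, and the invariant factors of ∂_2 are all 1, so H_1 ≅ Z.
  H_2: rank ker ∂_2 − rank ∂_3 = (5 − 5) − 0 = 0, and there is no ∂_3, so H_2 ≅ 0.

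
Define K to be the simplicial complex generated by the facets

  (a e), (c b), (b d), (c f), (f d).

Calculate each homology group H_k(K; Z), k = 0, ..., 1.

K has 6 vertices, 5 edges.
rank ∂_0 = 0, rank ∂_1 = 4 ⇒ b_0 = 6 − 0 − 4 = 2; all invariant factors of ∂_1 are 1 so no torsion. So H_0 = Z^2.
rank ∂_1 = 4, rank ∂_2 = 0 ⇒ b_1 = 5 − 4 − 0 = 1. So H_1 = Z.

H_0 = Z^2,  H_1 = Z.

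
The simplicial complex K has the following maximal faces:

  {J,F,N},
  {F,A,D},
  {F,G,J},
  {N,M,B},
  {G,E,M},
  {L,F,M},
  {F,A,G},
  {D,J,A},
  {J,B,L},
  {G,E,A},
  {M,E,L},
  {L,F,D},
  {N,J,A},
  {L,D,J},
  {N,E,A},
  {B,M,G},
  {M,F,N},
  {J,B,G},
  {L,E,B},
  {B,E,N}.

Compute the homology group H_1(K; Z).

H_1 = Z ⊕ Z/2Z.

Fix the vertex order A < B < D < E < F < G < J < L < M < N and write every simplex with vertices in increasing order. Then dim K = 2 and the simplices of K are:

  0-simplices (10): A, B, D, E, F, G, J, L, M, N
  1-simplices (30): AD, AE, AF, AG, AJ, AN, BE, BG, BJ, BL, BM, BN, DF, DJ, DL, EG, EL, EM, EN, FG, FJ, FL, FM, FN, GJ, GM, JL, JN, LM, MN
  2-simplices (20): ADF, ADJ, AEG, AEN, AFG, AJN, BEL, BEN, BGJ, BGM, BJL, BMN, DFL, DJL, EGM, ELM, FGJ, FJN, FLM, FMN

giving chain groups C_0 ≅ Z^10, C_1 ≅ Z^30, C_2 ≅ Z^20.

The boundary map ∂_1: C_1 → C_0 is given by ∂[p,q] = [q] − [p].
The resulting 10×30 matrix has rank 9, and its Smith normal form has invariant factors (1,1,1,1,1,1,1,1,1).

The boundary map ∂_2: C_2 → C_1 maps a triangle to the signed sum of its edges. For instance
  ∂DFL = FL − DL + DF,
  ∂BEL = EL − BL + BE.
The resulting 30×20 matrix has rank 20, and its Smith normal form has invariant factors (1,1,1,1,1,1,1,1,1,1,1,1,1,1,1,1,1,1,1,2).

Reading off H_k = ker ∂_k / im ∂_{k+1}:

  H_1: rank ker ∂_1 − rank ∂_2 = (30 − 9) − 20 = 1, and ∂_2 has invariant factor 2 > 1, so H_1 = Z ⊕ Z/2Z.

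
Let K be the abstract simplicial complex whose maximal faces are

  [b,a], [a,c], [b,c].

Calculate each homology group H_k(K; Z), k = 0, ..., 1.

Take the total order a < b < c on the vertex set. Then K (dimension 1) consists of the simplices:

  0-simplices (3): a, b, c
  1-simplices (3): ab, ac, bc

giving chain groups C_0 ≅ Z^3, C_1 ≅ Z^3.

The boundary map ∂_1: C_1 → C_0 maps an edge to its endpoints' difference, ∂[p,q] = q − p.
The resulting 3×3 matrix has rank 2, and its Smith normal form has invariant factors (1,1).

From H_k ≅ ker(∂_k) / im(∂_{k+1}) we obtain:

  H_0: rank C_0 − rank ∂_1 = 3 − 2 = 1, and the invariant factors of ∂_1 are all 1, so H_0 ≅ Z.
  H_1: rank ker ∂_1 − rank ∂_2 = (3 − 2) − 0 = 1, and there is no ∂_2, so H_1 ≅ Z.

H_0 = Z,  H_1 = Z.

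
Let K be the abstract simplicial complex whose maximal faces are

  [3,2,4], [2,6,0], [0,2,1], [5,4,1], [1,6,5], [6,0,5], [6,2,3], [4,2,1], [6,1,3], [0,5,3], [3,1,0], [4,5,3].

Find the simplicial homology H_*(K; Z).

H_0 ≅ Z,  H_1 ≅ Z/2,  H_2 = 0.

Fix the vertex order 0 < 1 < 2 < 3 < 4 < 5 < 6 and write every simplex with vertices in increasing order. Then dim K = 2 and the simplices of K are:

  0-simplices (7): [0], [1], [2], [3], [4], [5], [6]
  1-simplices (18): [0,1], [0,2], [0,3], [0,5], [0,6], [1,2], [1,3], [1,4], [1,5], [1,6], [2,3], [2,4], [2,6], [3,4], [3,5], [3,6], [4,5], [5,6]
  2-simplices (12): [0,1,2], [0,1,3], [0,2,6], [0,3,5], [0,5,6], [1,2,4], [1,3,6], [1,4,5], [1,5,6], [2,3,4], [2,3,6], [3,4,5]

Hence C_0 ≅ Z^7, C_1 ≅ Z^18, C_2 ≅ Z^12.

Boundary ∂_1: C_1 → C_0 is given by ∂[p,q] = [q] − [p]. For instance
  ∂[0,6] = [6] − [0].
The 7×18 boundary matrix has rank 6 and Smith normal form diag(1,1,1,1,1,1).

The boundary map ∂_2: C_2 → C_1 sends each 2-simplex [p,q,r] to [q,r] − [p,r] + [p,q]. For instance
  ∂[3,4,5] = [4,5] − [3,5] + [3,4],
  ∂[1,4,5] = [4,5] − [1,5] + [1,4].
As a 18×12 matrix over Z this has rank 12, with invariant factors (1,1,1,1,1,1,1,1,1,1,1,2).

Reading off H_k = ker ∂_k / im ∂_{k+1}:

  H_0: rank C_0 − rank ∂_1 = 7 − 6 = 1, and the invariant factors of ∂_1 are all 1, so H_0 ≅ Z.
  H_1: rank ker ∂_1 − rank ∂_2 = (18 − 6) − 12 = 0, and ∂_2 has invariant factor 2 > 1, so H_1 ≅ Z/2.
  H_2: rank ker ∂_2 − rank ∂_3 = (12 − 12) − 0 = 0, and there is no ∂_3, so H_2 ≅ 0.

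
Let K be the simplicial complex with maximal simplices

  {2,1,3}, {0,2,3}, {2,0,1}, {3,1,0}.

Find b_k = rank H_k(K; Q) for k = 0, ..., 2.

b_0 = 1, b_1 = 0, b_2 = 1.

Order the vertices as 0 < 1 < 2 < 3. Listing each simplex with vertices in this order, K has dimension 2 with simplices:

  0-simplices (4): [0], [1], [2], [3]
  1-simplices (6): [0,1], [0,2], [0,3], [1,2], [1,3], [2,3]
  2-simplices (4): [0,1,2], [0,1,3], [0,2,3], [1,2,3]

so the chain groups are C_0 ≅ Z^4, C_1 ≅ Z^6, C_2 ≅ Z^4.

The boundary map ∂_1: C_1 → C_0 sends each edge [p,q] (with p < q) to q − p. For instance
  ∂[1,3] = [3] − [1].
The 4×6 boundary matrix has rank 3 and Smith normal form diag(1,1,1).

∂_2: C_2 → C_1 maps a triangle to the signed sum of its edges. For instance
  ∂[0,1,3] = [1,3] − [0,3] + [0,1],
  ∂[1,2,3] = [2,3] − [1,3] + [1,2].
The 6×4 boundary matrix has rank 3 and Smith normal form diag(1,1,1).

Reading off H_k = ker ∂_k / im ∂_{k+1}:

  H_0: rank C_0 − rank ∂_1 = 4 − 3 = 1, and the invariant factors of ∂_1 are all 1, so H_0 = Z.
  H_1: rank ker ∂_1 − rank ∂_2 = (6 − 3) − 3 = 0, and the invariant factors of ∂_2 are all 1, so H_1 = 0.
  H_2: rank ker ∂_2 − rank ∂_3 = (4 − 3) − 0 = 1, and there is no ∂_3, so H_2 = Z.

As a check, the Euler characteristic is 4 − 6 + 4 = 2, which agrees with 1 − 0 + 1 = 2.

Hence the Betti numbers are b_0 = 1, b_1 = 0, b_2 = 1.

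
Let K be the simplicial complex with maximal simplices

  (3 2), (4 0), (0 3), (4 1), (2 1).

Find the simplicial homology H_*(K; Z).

H_0 ≅ Z,  H_1 ≅ Z.

We work with the vertex ordering 0 < 1 < 2 < 3 < 4. The simplices of K, each written with vertices in increasing order, are:

  0-simplices (5): [0], [1], [2], [3], [4]
  1-simplices (5): [0,3], [0,4], [1,2], [1,4], [2,3]

Hence C_0 ≅ Z^5, C_1 ≅ Z^5.

The boundary map ∂_1: C_1 → C_0 is given by ∂[p,q] = [q] − [p]. For instance
  ∂[1,4] = [4] − [1].
The resulting 5×5 matrix has rank 4, and its Smith normal form has invariant factors (1,1,1,1).

Now H_k = ker ∂_k / im ∂_{k+1}, so:

  H_0: rank C_0 − rank ∂_1 = 5 − 4 = 1, and the invariant factors of ∂_1 are all 1, so H_0 = Z.
  H_1: rank ker ∂_1 − rank ∂_2 = (5 − 4) − 0 = 1, and there is no ∂_2, so H_1 = Z.

(K is a triangulation of the circle S^1.)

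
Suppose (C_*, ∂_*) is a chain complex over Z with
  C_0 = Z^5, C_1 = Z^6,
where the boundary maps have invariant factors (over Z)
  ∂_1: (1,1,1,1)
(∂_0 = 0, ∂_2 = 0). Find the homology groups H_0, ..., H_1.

H_0 = Z,  H_1 = Z^2.

H_0: b_0 = 5 − 0 − 4 = 1; torsion from ∂_1 factors > 1: none. So H_0 = Z.
H_1: b_1 = 6 − 4 − 0 = 2; torsion from ∂_2 factors > 1: none. So H_1 = Z^2.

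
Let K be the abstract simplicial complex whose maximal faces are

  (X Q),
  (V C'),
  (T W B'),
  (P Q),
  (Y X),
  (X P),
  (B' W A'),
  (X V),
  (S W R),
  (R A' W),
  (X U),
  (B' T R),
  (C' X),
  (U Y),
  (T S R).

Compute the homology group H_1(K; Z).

K has 13 vertices, 21 edges, 6 triangles.
rank ∂_1 = 11, rank ∂_2 = 6 ⇒ b_1 = 21 − 11 − 6 = 4; all invariant factors of ∂_2 are 1 so no torsion. So H_1 = Z^4.

H_1 = Z^4.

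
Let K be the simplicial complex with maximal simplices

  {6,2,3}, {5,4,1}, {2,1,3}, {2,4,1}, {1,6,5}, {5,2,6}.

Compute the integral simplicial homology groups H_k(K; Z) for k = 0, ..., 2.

H_0 = Z,  H_1 = Z,  H_2 = 0.

Fix the vertex order 1 < 2 < 3 < 4 < 5 < 6 and write every simplex with vertices in increasing order. Then dim K = 2 and the simplices of K are:

  0-simplices (6): [1], [2], [3], [4], [5], [6]
  1-simplices (12): [1,2], [1,3], [1,4], [1,5], [1,6], [2,3], [2,4], [2,5], [2,6], [3,6], [4,5], [5,6]
  2-simplices (6): [1,2,3], [1,2,4], [1,4,5], [1,5,6], [2,3,6], [2,5,6]

Hence C_0 ≅ Z^6, C_1 ≅ Z^12, C_2 ≅ Z^6.

∂_1: C_1 → C_0 maps an edge to its endpoints' difference, ∂[p,q] = q − p. For instance
  ∂[5,6] = [6] − [5].
The resulting 6×12 matrix has rank 5, and its Smith normal form has invariant factors (1,1,1,1,1).

The boundary map ∂_2: C_2 → C_1 acts by ∂[p,q,r] = [q,r] − [p,r] + [p,q]. For instance
  ∂[2,3,6] = [3,6] − [2,6] + [2,3],
  ∂[1,2,4] = [2,4] − [1,4] + [1,2].
The resulting 12×6 matrix has rank 6, and its Smith normal form has invariant factors (1,1,1,1,1,1).

Now H_k = ker ∂_k / im ∂_{k+1}, so:

  H_0: rank C_0 − rank ∂_1 = 6 − 5 = 1, and the invariant factors of ∂_1 are all 1, so H_0 ≅ Z.
  H_1: rank ker ∂_1 − rank ∂_2 = (12 − 5) − 6 = 1, and the invariant factors of ∂_2 are all 1, so H_1 ≅ Z.
  H_2: rank ker ∂_2 − rank ∂_3 = (6 − 6) − 0 = 0, and there is no ∂_3, so H_2 ≅ 0.

As a check, the Euler characteristic is 6 − 12 + 6 = 0, which agrees with 1 − 1 + 0 = 0.
(K is a triangulation of the cylinder S^1 x I.)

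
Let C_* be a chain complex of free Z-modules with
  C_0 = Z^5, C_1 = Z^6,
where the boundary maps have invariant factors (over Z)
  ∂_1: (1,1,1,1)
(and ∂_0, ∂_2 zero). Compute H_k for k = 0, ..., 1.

H_0: b_0 = 5 − 0 − 4 = 1; torsion from ∂_1 factors > 1: none. So H_0 ≅ Z.
H_1: b_1 = 6 − 4 − 0 = 2; torsion from ∂_2 factors > 1: none. So H_1 ≅ Z^2.

H_0 ≅ Z,  H_1 ≅ Z^2.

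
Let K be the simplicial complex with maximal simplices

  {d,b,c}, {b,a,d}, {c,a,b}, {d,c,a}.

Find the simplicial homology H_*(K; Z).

Fix the vertex order a < b < c < d and write every simplex with vertices in increasing order. Then dim K = 2 and the simplices of K are:

  0-simplices (4): a, b, c, d
  1-simplices (6): ab, ac, ad, bc, bd, cd
  2-simplices (4): abc, abd, acd, bcd

giving chain groups C_0 ≅ Z^4, C_1 ≅ Z^6, C_2 ≅ Z^4.

The boundary map ∂_1: C_1 → C_0 sends each edge [p,q] (with p < q) to q − p.
As a 4×6 matrix over Z this has rank 3, with invariant factors (1,1,1).

The boundary map ∂_2: C_2 → C_1 maps a triangle to the signed sum of its edges. For instance
  ∂bcd = cd − bd + bc,
  ∂acd = cd − ad + ac.
The 6×4 boundary matrix has rank 3 and Smith normal form diag(1,1,1).

Reading off H_k = ker ∂_k / im ∂_{k+1}:

  H_0: rank C_0 − rank ∂_1 = 4 − 3 = 1, and the invariant factors of ∂_1 are all 1, so H_0 ≅ Z.
  H_1: rank ker ∂_1 − rank ∂_2 = (6 − 3) − 3 = 0, and the invariant factors of ∂_2 are all 1, so H_1 ≅ 0.
  H_2: rank ker ∂_2 − rank ∂_3 = (4 − 3) − 0 = 1, and there is no ∂_3, so H_2 ≅ Z.

(K is a triangulation of the 2-sphere S^2.)

H_0 = Z,  H_1 = 0,  H_2 = Z.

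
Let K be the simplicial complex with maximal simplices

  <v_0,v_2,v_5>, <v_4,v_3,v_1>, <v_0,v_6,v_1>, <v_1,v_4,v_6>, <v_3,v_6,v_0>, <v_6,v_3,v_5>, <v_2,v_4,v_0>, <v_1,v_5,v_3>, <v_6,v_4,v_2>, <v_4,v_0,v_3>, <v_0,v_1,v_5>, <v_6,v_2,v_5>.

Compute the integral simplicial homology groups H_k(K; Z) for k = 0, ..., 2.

Take the total order v_0 < v_1 < v_2 < v_3 < v_4 < v_5 < v_6 on the vertex set. Then K (dimension 2) consists of the simplices:

  0-simplices (7): [v_0], [v_1], [v_2], [v_3], [v_4], [v_5], [v_6]
  1-simplices (18): (18 of them)
  2-simplices (12): (12 of them)

giving chain groups C_0 ≅ Z^7, C_1 ≅ Z^18, C_2 ≅ Z^12.

Boundary ∂_1: C_1 → C_0 sends each edge [p,q] (with p < q) to q − p.
As a 7×18 matrix over Z this has rank 6, with invariant factors (1,1,1,1,1,1).

Boundary ∂_2: C_2 → C_1 maps a triangle to the signed sum of its edges. For instance
  ∂[v_1,v_3,v_4] = [v_3,v_4] − [v_1,v_4] + [v_1,v_3],
  ∂[v_2,v_4,v_6] = [v_4,v_6] − [v_2,v_6] + [v_2,v_4].
This gives a 18×12 integer matrix of rank 12; reducing to Smith normal form yields diagonal entries (1,1,1,1,1,1,1,1,1,1,1,2).

Computing H_k = (kernel of ∂_k) / (image of ∂_{k+1}):

  H_0: rank C_0 − rank ∂_1 = 7 − 6 = 1, and the invariant factors of ∂_1 are all 1, so H_0 ≅ Z.
  H_1: rank ker ∂_1 − rank ∂_2 = (18 − 6) − 12 = 0, and ∂_2 has invariant factor 2 > 1, so H_1 ≅ Z/2.
  H_2: rank ker ∂_2 − rank ∂_3 = (12 − 12) − 0 = 0, and there is no ∂_3, so H_2 ≅ 0.

H_0 ≅ Z,  H_1 ≅ Z/2,  H_2 = 0.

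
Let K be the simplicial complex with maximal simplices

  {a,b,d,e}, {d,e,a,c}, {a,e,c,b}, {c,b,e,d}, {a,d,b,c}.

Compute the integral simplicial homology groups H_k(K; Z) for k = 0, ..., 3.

H_0 = Z,  H_1 = 0,  H_2 = 0,  H_3 = Z.

We work with the vertex ordering a < b < c < d < e. The simplices of K, each written with vertices in increasing order, are:

  0-simplices (5): a, b, c, d, e
  1-simplices (10): ab, ac, ad, ae, bc, bd, be, cd, ce, de
  2-simplices (10): abc, abd, abe, acd, ace, ade, bcd, bce, bde, cde
  3-simplices (5): abcd, abce, abde, acde, bcde

so the chain groups are C_0 ≅ Z^5, C_1 ≅ Z^10, C_2 ≅ Z^10, C_3 ≅ Z^5.

∂_1: C_1 → C_0 maps an edge to its endpoints' difference, ∂[p,q] = q − p. For instance
  ∂bd = d − b.
This gives a 5×10 integer matrix of rank 4; reducing to Smith normal form yields diagonal entries (1,1,1,1).

The boundary map ∂_2: C_2 → C_1 sends each 2-simplex [p,q,r] to [q,r] − [p,r] + [p,q]. For instance
  ∂abe = be − ae + ab,
  ∂bde = de − be + bd.
As a 10×10 matrix over Z this has rank 6, with invariant factors (1,1,1,1,1,1).

The boundary map ∂_3: C_3 → C_2 sends each 3-simplex σ to the alternating sum Σ_i (−1)^i (σ with its i-th vertex removed). For instance
  ∂abce = bce − ace + abe − abc,
  ∂abde = bde − ade + abe − abd.
The resulting 10×5 matrix has rank 4, and its Smith normal form has invariant factors (1,1,1,1).

Computing H_k = (kernel of ∂_k) / (image of ∂_{k+1}):

  H_0: rank C_0 − rank ∂_1 = 5 − 4 = 1, and the invariant factors of ∂_1 are all 1, so H_0 ≅ Z.
  H_1: rank ker ∂_1 − rank ∂_2 = (10 − 4) − 6 = 0, and the invariant factors of ∂_2 are all 1, so H_1 ≅ 0.
  H_2: rank ker ∂_2 − rank ∂_3 = (10 − 6) − 4 = 0, and the invariant factors of ∂_3 are all 1, so H_2 ≅ 0.
  H_3: rank ker ∂_3 − rank ∂_4 = (5 − 4) − 0 = 1, and there is no ∂_4, so H_3 ≅ Z.

As a check, the Euler characteristic is 5 − 10 + 10 − 5 = 0, which agrees with 1 − 0 + 0 − 1 = 0.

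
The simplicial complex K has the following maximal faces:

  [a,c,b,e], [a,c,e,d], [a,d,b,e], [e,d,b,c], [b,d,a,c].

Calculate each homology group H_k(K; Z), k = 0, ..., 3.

H_0 = Z,  H_1 = 0,  H_2 = 0,  H_3 = Z.

K has 5 vertices, 10 edges, 10 triangles, 5 3-simplices.
rank ∂_0 = 0, rank ∂_1 = 4 ⇒ b_0 = 5 − 0 − 4 = 1; all invariant factors of ∂_1 are 1 so no torsion. So H_0 = Z.
rank ∂_1 = 4, rank ∂_2 = 6 ⇒ b_1 = 10 − 4 − 6 = 0; all invariant factors of ∂_2 are 1 so no torsion. So H_1 = 0.
rank ∂_2 = 6, rank ∂_3 = 4 ⇒ b_2 = 10 − 6 − 4 = 0; all invariant factors of ∂_3 are 1 so no torsion. So H_2 = 0.
rank ∂_3 = 4, rank ∂_4 = 0 ⇒ b_3 = 5 − 4 − 0 = 1. So H_3 = Z.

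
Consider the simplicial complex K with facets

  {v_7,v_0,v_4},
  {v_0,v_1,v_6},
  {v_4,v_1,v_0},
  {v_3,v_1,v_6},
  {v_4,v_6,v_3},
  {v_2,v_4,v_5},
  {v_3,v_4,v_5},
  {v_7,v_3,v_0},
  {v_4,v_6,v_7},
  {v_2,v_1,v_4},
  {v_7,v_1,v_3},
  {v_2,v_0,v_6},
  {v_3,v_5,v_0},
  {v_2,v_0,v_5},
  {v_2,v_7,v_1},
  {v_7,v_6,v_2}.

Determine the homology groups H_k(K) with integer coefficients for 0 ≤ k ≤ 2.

Order the vertices as v_0 < v_1 < v_2 < v_3 < v_4 < v_5 < v_6 < v_7. Listing each simplex with vertices in this order, K has dimension 2 with simplices:

  0-simplices (8): [v_0], [v_1], [v_2], [v_3], [v_4], [v_5], [v_6], [v_7]
  1-simplices (24): (24 of them)
  2-simplices (16): (16 of them)

giving chain groups C_0 ≅ Z^8, C_1 ≅ Z^24, C_2 ≅ Z^16.

The boundary map ∂_1: C_1 → C_0 sends each edge [p,q] (with p < q) to q − p. For instance
  ∂[v_1,v_4] = [v_4] − [v_1].
As a 8×24 matrix over Z this has rank 7, with invariant factors (1,1,1,1,1,1,1).

The boundary map ∂_2: C_2 → C_1 maps a triangle to the signed sum of its edges. For instance
  ∂[v_0,v_1,v_6] = [v_1,v_6] − [v_0,v_6] + [v_0,v_1],
  ∂[v_4,v_6,v_7] = [v_6,v_7] − [v_4,v_7] + [v_4,v_6].
This gives a 24×16 integer matrix of rank 15; reducing to Smith normal form yields diagonal entries (1,1,1,1,1,1,1,1,1,1,1,1,1,1,1).

From H_k ≅ ker(∂_k) / im(∂_{k+1}) we obtain:

  H_0: rank C_0 − rank ∂_1 = 8 − 7 = 1, and the invariant factors of ∂_1 are all 1, so H_0 ≅ Z.
  H_1: rank ker ∂_1 − rank ∂_2 = (24 − 7) − 15 = 2, and the invariant factors of ∂_2 are all 1, so H_1 ≅ Z^2.
  H_2: rank ker ∂_2 − rank ∂_3 = (16 − 15) − 0 = 1, and there is no ∂_3, so H_2 ≅ Z.

H_0 ≅ Z,  H_1 ≅ Z^2,  H_2 ≅ Z.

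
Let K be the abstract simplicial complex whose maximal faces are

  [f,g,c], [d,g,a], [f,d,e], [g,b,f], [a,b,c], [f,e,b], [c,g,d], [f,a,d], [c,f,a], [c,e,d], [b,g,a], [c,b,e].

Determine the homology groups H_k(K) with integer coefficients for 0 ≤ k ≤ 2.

H_0 = Z,  H_1 = Z/2,  H_2 = 0.

Fix the vertex order a < b < c < d < e < f < g and write every simplex with vertices in increasing order. Then dim K = 2 and the simplices of K are:

  0-simplices (7): a, b, c, d, e, f, g
  1-simplices (18): ab, ac, ad, af, ag, bc, be, bf, bg, cd, ce, cf, cg, de, df, dg, ef, fg
  2-simplices (12): abc, abg, acf, adf, adg, bce, bef, bfg, cde, cdg, cfg, def

Hence C_0 ≅ Z^7, C_1 ≅ Z^18, C_2 ≅ Z^12.

The boundary map ∂_1: C_1 → C_0 is given by ∂[p,q] = [q] − [p]. For instance
  ∂ac = c − a.
This gives a 7×18 integer matrix of rank 6; reducing to Smith normal form yields diagonal entries (1,1,1,1,1,1).

Boundary ∂_2: C_2 → C_1 maps a triangle to the signed sum of its edges. For instance
  ∂acf = cf − af + ac,
  ∂adf = df − af + ad.
The resulting 18×12 matrix has rank 12, and its Smith normal form has invariant factors (1,1,1,1,1,1,1,1,1,1,1,2).

Now H_k = ker ∂_k / im ∂_{k+1}, so:

  H_0: rank C_0 − rank ∂_1 = 7 − 6 = 1, and the invariant factors of ∂_1 are all 1, so H_0 ≅ Z.
  H_1: rank ker ∂_1 − rank ∂_2 = (18 − 6) − 12 = 0, and ∂_2 has invariant factor 2 > 1, so H_1 ≅ Z/2.
  H_2: rank ker ∂_2 − rank ∂_3 = (12 − 12) − 0 = 0, and there is no ∂_3, so H_2 ≅ 0.

As a check, the Euler characteristic is 7 − 18 + 12 = 1, which agrees with 1 − 0 + 0 = 1.
(K is a triangulation of the real projective plane RP^2.)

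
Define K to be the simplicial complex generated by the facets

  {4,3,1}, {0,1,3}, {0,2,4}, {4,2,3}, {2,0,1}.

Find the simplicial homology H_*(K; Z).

H_0 ≅ Z,  H_1 ≅ Z,  H_2 = 0.

Order the vertices as 0 < 1 < 2 < 3 < 4. Listing each simplex with vertices in this order, K has dimension 2 with simplices:

  0-simplices (5): [0], [1], [2], [3], [4]
  1-simplices (10): [0,1], [0,2], [0,3], [0,4], [1,2], [1,3], [1,4], [2,3], [2,4], [3,4]
  2-simplices (5): [0,1,2], [0,1,3], [0,2,4], [1,3,4], [2,3,4]

so the chain groups are C_0 ≅ Z^5, C_1 ≅ Z^10, C_2 ≅ Z^5.

Boundary ∂_1: C_1 → C_0 sends each edge [p,q] (with p < q) to q − p. For instance
  ∂[0,1] = [1] − [0].
The resulting 5×10 matrix has rank 4, and its Smith normal form has invariant factors (1,1,1,1).

∂_2: C_2 → C_1 maps a triangle to the signed sum of its edges. For instance
  ∂[0,1,3] = [1,3] − [0,3] + [0,1],
  ∂[2,3,4] = [3,4] − [2,4] + [2,3].
The 10×5 boundary matrix has rank 5 and Smith normal form diag(1,1,1,1,1).

Now H_k = ker ∂_k / im ∂_{k+1}, so:

  H_0: rank C_0 − rank ∂_1 = 5 − 4 = 1, and the invariant factors of ∂_1 are all 1, so H_0 ≅ Z.
  H_1: rank ker ∂_1 − rank ∂_2 = (10 − 4) − 5 = 1, and the invariant factors of ∂_2 are all 1, so H_1 ≅ Z.
  H_2: rank ker ∂_2 − rank ∂_3 = (5 − 5) − 0 = 0, and there is no ∂_3, so H_2 ≅ 0.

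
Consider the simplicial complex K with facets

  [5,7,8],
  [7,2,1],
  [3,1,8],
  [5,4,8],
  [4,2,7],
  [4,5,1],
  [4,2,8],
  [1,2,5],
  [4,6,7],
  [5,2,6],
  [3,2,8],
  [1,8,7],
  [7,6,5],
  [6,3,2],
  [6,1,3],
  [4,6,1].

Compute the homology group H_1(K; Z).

Take the total order 1 < 2 < 3 < 4 < 5 < 6 < 7 < 8 on the vertex set. Then K (dimension 2) consists of the simplices:

  0-simplices (8): [1], [2], [3], [4], [5], [6], [7], [8]
  1-simplices (24): (24 of them)
  2-simplices (16): [1,2,5], [1,2,7], [1,3,6], [1,3,8], [1,4,5], [1,4,6], [1,7,8], [2,3,6], [2,3,8], [2,4,7], [2,4,8], [2,5,6], [4,5,8], [4,6,7], [5,6,7], [5,7,8]

Hence C_0 ≅ Z^8, C_1 ≅ Z^24, C_2 ≅ Z^16.

The boundary map ∂_1: C_1 → C_0 is given by ∂[p,q] = [q] − [p]. For instance
  ∂[1,7] = [7] − [1].
As a 8×24 matrix over Z this has rank 7, with invariant factors (1,1,1,1,1,1,1).

Boundary ∂_2: C_2 → C_1 acts by ∂[p,q,r] = [q,r] − [p,r] + [p,q]. For instance
  ∂[2,3,8] = [3,8] − [2,8] + [2,3],
  ∂[4,5,8] = [5,8] − [4,8] + [4,5].
This gives a 24×16 integer matrix of rank 15; reducing to Smith normal form yields diagonal entries (1,1,1,1,1,1,1,1,1,1,1,1,1,1,1).

Reading off H_k = ker ∂_k / im ∂_{k+1}:

  H_1: rank ker ∂_1 − rank ∂_2 = (24 − 7) − 15 = 2, and the invariant factors of ∂_2 are all 1, so H_1 = Z^2.

H_1 = Z^2.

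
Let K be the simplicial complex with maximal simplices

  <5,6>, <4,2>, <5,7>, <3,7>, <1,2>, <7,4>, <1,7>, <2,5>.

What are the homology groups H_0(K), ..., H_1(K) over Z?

Take the total order 1 < 2 < 3 < 4 < 5 < 6 < 7 on the vertex set. Then K (dimension 1) consists of the simplices:

  0-simplices (7): [1], [2], [3], [4], [5], [6], [7]
  1-simplices (8): [1,2], [1,7], [2,4], [2,5], [3,7], [4,7], [5,6], [5,7]

so the chain groups are C_0 ≅ Z^7, C_1 ≅ Z^8.

∂_1: C_1 → C_0 maps an edge to its endpoints' difference, ∂[p,q] = q − p.
This gives a 7×8 integer matrix of rank 6; reducing to Smith normal form yields diagonal entries (1,1,1,1,1,1).

From H_k ≅ ker(∂_k) / im(∂_{k+1}) we obtain:

  H_0: rank C_0 − rank ∂_1 = 7 − 6 = 1, and the invariant factors of ∂_1 are all 1, so H_0 ≅ Z.
  H_1: rank ker ∂_1 − rank ∂_2 = (8 − 6) − 0 = 2, and there is no ∂_2, so H_1 ≅ Z^2.

H_0 ≅ Z,  H_1 ≅ Z^2.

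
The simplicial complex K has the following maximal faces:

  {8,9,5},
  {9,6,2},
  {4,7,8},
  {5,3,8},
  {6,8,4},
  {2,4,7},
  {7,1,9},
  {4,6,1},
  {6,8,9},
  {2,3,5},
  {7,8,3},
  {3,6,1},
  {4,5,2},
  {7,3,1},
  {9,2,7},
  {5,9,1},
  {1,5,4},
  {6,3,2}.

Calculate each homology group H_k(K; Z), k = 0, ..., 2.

H_0 ≅ Z,  H_1 ≅ Z^2,  H_2 ≅ Z.

Order the vertices as 1 < 2 < 3 < 4 < 5 < 6 < 7 < 8 < 9. Listing each simplex with vertices in this order, K has dimension 2 with simplices:

  0-simplices (9): [1], [2], [3], [4], [5], [6], [7], [8], [9]
  1-simplices (27): (27 of them)
  2-simplices (18): [1,3,6], [1,3,7], [1,4,5], [1,4,6], [1,5,9], [1,7,9], [2,3,5], [2,3,6], [2,4,5], [2,4,7], [2,6,9], [2,7,9], [3,5,8], [3,7,8], [4,6,8], [4,7,8], [5,8,9], [6,8,9]

giving chain groups C_0 ≅ Z^9, C_1 ≅ Z^27, C_2 ≅ Z^18.

Boundary ∂_1: C_1 → C_0 sends each edge [p,q] (with p < q) to q − p. For instance
  ∂[7,8] = [8] − [7].
The resulting 9×27 matrix has rank 8, and its Smith normal form has invariant factors (1,1,1,1,1,1,1,1).

∂_2: C_2 → C_1 maps a triangle to the signed sum of its edges. For instance
  ∂[6,8,9] = [8,9] − [6,9] + [6,8],
  ∂[4,6,8] = [6,8] − [4,8] + [4,6].
The 27×18 boundary matrix has rank 17 and Smith normal form diag(1,1,1,1,1,1,1,1,1,1,1,1,1,1,1,1,1).

Reading off H_k = ker ∂_k / im ∂_{k+1}:

  H_0: rank C_0 − rank ∂_1 = 9 − 8 = 1, and the invariant factors of ∂_1 are all 1, so H_0 = Z.
  H_1: rank ker ∂_1 − rank ∂_2 = (27 − 8) − 17 = 2, and the invariant factors of ∂_2 are all 1, so H_1 = Z^2.
  H_2: rank ker ∂_2 − rank ∂_3 = (18 − 17) − 0 = 1, and there is no ∂_3, so H_2 = Z.

As a check, the Euler characteristic is 9 − 27 + 18 = 0, which agrees with 1 − 2 + 1 = 0.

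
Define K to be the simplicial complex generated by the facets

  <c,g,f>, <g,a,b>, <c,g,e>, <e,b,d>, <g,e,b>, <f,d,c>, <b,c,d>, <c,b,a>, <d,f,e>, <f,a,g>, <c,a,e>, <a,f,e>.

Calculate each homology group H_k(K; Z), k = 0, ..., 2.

Take the total order a < b < c < d < e < f < g on the vertex set. Then K (dimension 2) consists of the simplices:

  0-simplices (7): a, b, c, d, e, f, g
  1-simplices (18): ab, ac, ae, af, ag, bc, bd, be, bg, cd, ce, cf, cg, de, df, ef, eg, fg
  2-simplices (12): abc, abg, ace, aef, afg, bcd, bde, beg, cdf, ceg, cfg, def

so the chain groups are C_0 ≅ Z^7, C_1 ≅ Z^18, C_2 ≅ Z^12.

The boundary map ∂_1: C_1 → C_0 maps an edge to its endpoints' difference, ∂[p,q] = q − p.
This gives a 7×18 integer matrix of rank 6; reducing to Smith normal form yields diagonal entries (1,1,1,1,1,1).

Boundary ∂_2: C_2 → C_1 sends each 2-simplex [p,q,r] to [q,r] − [p,r] + [p,q]. For instance
  ∂afg = fg − ag + af,
  ∂beg = eg − bg + be.
As a 18×12 matrix over Z this has rank 12, with invariant factors (1,1,1,1,1,1,1,1,1,1,1,2).

From H_k ≅ ker(∂_k) / im(∂_{k+1}) we obtain:

  H_0: rank C_0 − rank ∂_1 = 7 − 6 = 1, and the invariant factors of ∂_1 are all 1, so H_0 = Z.
  H_1: rank ker ∂_1 − rank ∂_2 = (18 − 6) − 12 = 0, and ∂_2 has invariant factor 2 > 1, so H_1 = Z/2Z.
  H_2: rank ker ∂_2 − rank ∂_3 = (12 − 12) − 0 = 0, and there is no ∂_3, so H_2 = 0.

H_0 ≅ Z,  H_1 ≅ Z/2Z,  H_2 = 0.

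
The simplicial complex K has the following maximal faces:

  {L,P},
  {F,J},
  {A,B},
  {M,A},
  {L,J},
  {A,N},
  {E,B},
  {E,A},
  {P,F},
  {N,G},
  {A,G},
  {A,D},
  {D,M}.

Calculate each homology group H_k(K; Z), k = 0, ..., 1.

H_0 ≅ Z^2,  H_1 ≅ Z^4.

K has 11 vertices, 13 edges.
rank ∂_0 = 0, rank ∂_1 = 9 ⇒ b_0 = 11 − 0 − 9 = 2; all invariant factors of ∂_1 are 1 so no torsion. So H_0 = Z^2.
rank ∂_1 = 9, rank ∂_2 = 0 ⇒ b_1 = 13 − 9 − 0 = 4. So H_1 = Z^4.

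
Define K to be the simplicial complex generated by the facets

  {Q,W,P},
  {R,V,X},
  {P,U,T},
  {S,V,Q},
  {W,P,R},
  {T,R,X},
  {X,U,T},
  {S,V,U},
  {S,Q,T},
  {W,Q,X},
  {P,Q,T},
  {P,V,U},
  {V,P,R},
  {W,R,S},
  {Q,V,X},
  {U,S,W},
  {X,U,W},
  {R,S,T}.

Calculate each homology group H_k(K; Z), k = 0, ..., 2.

H_0 ≅ Z,  H_1 ≅ Z^2,  H_2 ≅ Z.

Order the vertices as P < Q < R < S < T < U < V < W < X. Listing each simplex with vertices in this order, K has dimension 2 with simplices:

  0-simplices (9): P, Q, R, S, T, U, V, W, X
  1-simplices (27): PQ, PR, PT, PU, PV, PW, QS, QT, QV, QW, QX, RS, RT, RV, RW, RX, ST, SU, SV, SW, TU, TX, UV, UW, UX, VX, WX
  2-simplices (18): PQT, PQW, PRV, PRW, PTU, PUV, QST, QSV, QVX, QWX, RST, RSW, RTX, RVX, SUV, SUW, TUX, UWX

Hence C_0 ≅ Z^9, C_1 ≅ Z^27, C_2 ≅ Z^18.

∂_1: C_1 → C_0 maps an edge to its endpoints' difference, ∂[p,q] = q − p. For instance
  ∂RX = X − R.
As a 9×27 matrix over Z this has rank 8, with invariant factors (1,1,1,1,1,1,1,1).

∂_2: C_2 → C_1 acts by ∂[p,q,r] = [q,r] − [p,r] + [p,q]. For instance
  ∂RVX = VX − RX + RV,
  ∂QVX = VX − QX + QV.
As a 27×18 matrix over Z this has rank 17, with invariant factors (1,1,1,1,1,1,1,1,1,1,1,1,1,1,1,1,1).

From H_k ≅ ker(∂_k) / im(∂_{k+1}) we obtain:

  H_0: rank C_0 − rank ∂_1 = 9 − 8 = 1, and the invariant factors of ∂_1 are all 1, so H_0 ≅ Z.
  H_1: rank ker ∂_1 − rank ∂_2 = (27 − 8) − 17 = 2, and the invariant factors of ∂_2 are all 1, so H_1 ≅ Z^2.
  H_2: rank ker ∂_2 − rank ∂_3 = (18 − 17) − 0 = 1, and there is no ∂_3, so H_2 ≅ Z.

(K is a triangulation of the torus T^2.)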